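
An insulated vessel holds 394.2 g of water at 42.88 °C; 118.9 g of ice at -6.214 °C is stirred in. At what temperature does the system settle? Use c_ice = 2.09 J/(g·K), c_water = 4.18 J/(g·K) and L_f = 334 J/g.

T_f ≈ 13.7 °C

Net heat exchanged in the isolated system is zero:
ice -6.214→0 °C: 118.9·2.09·6.214 = 1544.2; latent heat to melt: 118.9·334 = 39713; warm the meltwater: 497 T; water: 1647.8(T − 42.88)
2144.8 T = 70656 − 41257 = 29399
T ≈ 13.71 °C. Since T > 0 °C, the all-ice-melts assumption holds.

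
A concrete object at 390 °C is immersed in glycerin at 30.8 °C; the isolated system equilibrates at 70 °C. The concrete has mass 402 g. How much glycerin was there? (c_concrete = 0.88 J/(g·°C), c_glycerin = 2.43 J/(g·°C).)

Setting the total heat transfer to zero:
402·0.88·(70 − 390) + m·2.43·(70 − 30.8) = 0
95.26 m = 113203
m = 113203/95.26 ≈ 1188 g

m ≈ 1190 g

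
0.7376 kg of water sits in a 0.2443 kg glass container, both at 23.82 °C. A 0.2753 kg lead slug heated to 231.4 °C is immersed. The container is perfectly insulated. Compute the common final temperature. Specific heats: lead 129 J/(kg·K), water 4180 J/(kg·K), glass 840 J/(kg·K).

T_f ≈ 26.0 °C

T_f is the heat-capacity-weighted average of the initial temperatures:
T_f = (35.51·231.4 + 3083.2·23.82 + 205.21·23.82) / (35.51 + 3083.2 + 205.21)
    = 86547 / 3323.9 ≈ 26.04 °C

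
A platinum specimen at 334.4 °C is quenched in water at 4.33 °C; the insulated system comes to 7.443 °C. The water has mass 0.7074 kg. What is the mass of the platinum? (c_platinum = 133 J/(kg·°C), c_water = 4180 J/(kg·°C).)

m ≈ 0.212 kg

Heat lost by the platinum = heat gained by the water:
m×133×(334.4 − 7.443) = 0.7074×4180×(7.443 − 4.33)
43485 m = 9204.9  ⇒  m ≈ 0.2117 kg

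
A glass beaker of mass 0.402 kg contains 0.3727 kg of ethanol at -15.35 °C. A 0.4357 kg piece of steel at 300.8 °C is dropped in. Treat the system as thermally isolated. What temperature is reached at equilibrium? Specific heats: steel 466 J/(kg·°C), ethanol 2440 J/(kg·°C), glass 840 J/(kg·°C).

Energy conservation, ΣQ = 0:
0.4357·466·(T − 300.8) + 0.3727·2440·(T − (-15.35)) + 0.402·840·(T − (-15.35)) = 0
203.04(T − 300.8) + 909.39(T − (-15.35)) + 337.68(T − (-15.35)) = 0
1450.1 T = 41931
T = 41931/1450.1 ≈ 28.92 °C

T_f ≈ 28.9 °C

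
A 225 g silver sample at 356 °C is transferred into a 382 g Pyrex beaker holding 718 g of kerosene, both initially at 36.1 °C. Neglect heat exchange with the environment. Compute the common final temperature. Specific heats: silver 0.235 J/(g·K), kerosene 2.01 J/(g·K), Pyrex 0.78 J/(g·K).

Conservation of energy gives ΣQ = 0:
225×0.235×(T − 356) + 718×2.01×(T − 36.1) + 382×0.78×(T − 36.1) = 0
52.88(T − 356) + 1443.2(T − 36.1) + 297.96(T − 36.1) = 0
1794 T = 81679
T ≈ 45.53 °C

T_f ≈ 45.5 °C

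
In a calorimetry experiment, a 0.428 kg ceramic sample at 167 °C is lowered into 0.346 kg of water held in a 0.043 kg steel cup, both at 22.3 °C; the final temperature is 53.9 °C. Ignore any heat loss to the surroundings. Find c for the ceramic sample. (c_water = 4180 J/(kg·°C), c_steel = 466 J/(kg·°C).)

Conservation of energy gives ΣQ = 0:
0.428·c·(53.9 − 167) + 0.346·4180·(53.9 − 22.3) + 0.043·466·(53.9 − 22.3) = 0
-48.41 c = -46336
c = -46336/-48.41 ≈ 957.2 J/(kg·°C)

c ≈ 957 J/(kg·°C)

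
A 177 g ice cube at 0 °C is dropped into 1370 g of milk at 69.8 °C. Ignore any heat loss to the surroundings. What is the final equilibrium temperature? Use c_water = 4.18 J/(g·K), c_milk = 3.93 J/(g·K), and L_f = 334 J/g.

Heat gained plus heat lost sum to zero:
fusion: m_ice L_f = 177×334 = 59118
  meltwater 0→T: 177×4.18×T = 739.86 T
  milk: 5384.1(T − 69.8)
6124 T = 375810 − 59118 = 316692
T ≈ 51.71 °C. Since T > 0 °C, the all-ice-melts assumption holds.

T_f ≈ 51.7 °C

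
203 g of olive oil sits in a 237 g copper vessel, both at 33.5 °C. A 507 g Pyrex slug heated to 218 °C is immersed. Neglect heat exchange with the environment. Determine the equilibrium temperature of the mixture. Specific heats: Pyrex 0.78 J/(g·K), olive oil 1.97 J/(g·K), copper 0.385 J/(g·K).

T_f ≈ 115.8 °C

Taking heat into each body as positive, Σ m c ΔT = 0:
507×0.78×(T − 218) + 203×1.97×(T − 33.5) + 237×0.385×(T − 33.5) = 0
395.46(T − 218) + 399.91(T − 33.5) + 91.25(T − 33.5) = 0
886.62 T = 102664
T ≈ 115.79 °C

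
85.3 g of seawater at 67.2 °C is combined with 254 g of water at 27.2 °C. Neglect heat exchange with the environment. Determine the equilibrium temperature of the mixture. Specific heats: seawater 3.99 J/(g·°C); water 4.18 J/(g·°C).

T_f is the heat-capacity-weighted average of the initial temperatures:
T_f = (340.35×67.2 + 1061.7×27.2) / (340.35 + 1061.7)
    = 51750 / 1402.1 ≈ 36.91 °C

T_f ≈ 36.9 °C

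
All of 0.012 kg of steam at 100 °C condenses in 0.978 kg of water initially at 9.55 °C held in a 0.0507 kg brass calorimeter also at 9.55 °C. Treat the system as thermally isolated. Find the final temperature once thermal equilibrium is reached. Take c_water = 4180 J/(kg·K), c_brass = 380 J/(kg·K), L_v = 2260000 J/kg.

T_f ≈ 17.2 °C

Conservation of energy gives ΣQ = 0:
condense steam: −0.012·2260000 = −27120
  condensate cools 100→T: 0.012·4180·(T − 100) = 50.16(T − 100)
  water warms: 0.978·4180·(T − 9.55) = 4088(T − 9.55)
  cup: 19.27(T − 9.55)
4157.5 T = 27120 + 5016 + 39225 = 71361
T ≈ 17.16 °C, under the boiling point, so the assumption holds.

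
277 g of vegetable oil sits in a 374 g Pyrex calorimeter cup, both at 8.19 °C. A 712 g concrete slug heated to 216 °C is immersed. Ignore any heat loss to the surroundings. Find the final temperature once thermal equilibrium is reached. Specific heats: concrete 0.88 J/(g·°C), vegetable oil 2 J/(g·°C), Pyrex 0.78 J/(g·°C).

T_f ≈ 96.6 °C

Setting the total heat transfer to zero:
712×0.88×(T − 216) + 277×2×(T − 8.19) + 374×0.78×(T − 8.19) = 0
626.56(T − 216) + 554(T − 8.19) + 291.72(T − 8.19) = 0
1472.3 T = 142263
T ≈ 96.63 °C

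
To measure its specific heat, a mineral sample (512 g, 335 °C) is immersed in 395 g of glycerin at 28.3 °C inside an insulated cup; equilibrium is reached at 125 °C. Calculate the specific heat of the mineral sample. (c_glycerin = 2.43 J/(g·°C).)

c ≈ 0.863 J/(g·°C)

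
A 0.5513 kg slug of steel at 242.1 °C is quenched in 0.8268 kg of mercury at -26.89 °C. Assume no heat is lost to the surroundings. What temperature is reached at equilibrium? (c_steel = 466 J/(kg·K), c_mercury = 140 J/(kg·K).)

T_f ≈ 158.5 °C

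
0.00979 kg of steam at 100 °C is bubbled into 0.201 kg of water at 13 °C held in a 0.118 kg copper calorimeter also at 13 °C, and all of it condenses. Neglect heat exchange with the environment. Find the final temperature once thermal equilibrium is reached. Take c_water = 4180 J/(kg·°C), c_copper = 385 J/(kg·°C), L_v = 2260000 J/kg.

Conservation of energy gives ΣQ = 0:
steam→water at 100 °C releases m L_v = 0.00979×2260000 = 22125
  condensate cools 100→T: 0.00979×4180×(T − 100) = 40.92(T − 100)
  original water: 840.18(T − 13)
  copper cup: 0.118×385×(T − 13) = 45.43(T − 13)
926.53 T = 22125 + 4092.2 + 11513 = 37731
T ≈ 40.72 °C, under the boiling point, so the assumption holds.

T_f ≈ 40.7 °C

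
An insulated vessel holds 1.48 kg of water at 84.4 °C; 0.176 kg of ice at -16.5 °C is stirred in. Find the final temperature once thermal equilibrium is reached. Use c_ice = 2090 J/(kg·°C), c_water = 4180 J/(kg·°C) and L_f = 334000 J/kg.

T_f ≈ 66.1 °C

Taking heat into each body as positive, Σ m c ΔT = 0:
ice -16.5→0 °C: 0.176×2090×16.5 = 6069.4
  fusion: m_ice L_f = 0.176×334000 = 58784
  warm the meltwater: 735.68 T
  water cools: 1.48×4180×(T − 84.4) = 6186.4(T − 84.4)
6922.1 T = 522132 − 64853 = 457279
T ≈ 66.06 °C. Since T > 0 °C, the all-ice-melts assumption holds.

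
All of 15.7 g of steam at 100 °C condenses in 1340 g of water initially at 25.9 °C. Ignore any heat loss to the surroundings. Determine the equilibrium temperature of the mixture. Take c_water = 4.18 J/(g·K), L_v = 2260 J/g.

T_f ≈ 33.0 °C

Energy balance with sensible and latent terms:
steam→water at 100 °C releases m L_v = 15.7·2260 = 35482
  condensate cools 100→T: 15.7·4.18·(T − 100) = 65.63(T − 100)
  original water: 5601.2(T − 25.9)
5666.8 T = 35482 + 6562.6 + 145071 = 187116
T ≈ 33.02 °C — below 100 °C, confirming all the steam condensed.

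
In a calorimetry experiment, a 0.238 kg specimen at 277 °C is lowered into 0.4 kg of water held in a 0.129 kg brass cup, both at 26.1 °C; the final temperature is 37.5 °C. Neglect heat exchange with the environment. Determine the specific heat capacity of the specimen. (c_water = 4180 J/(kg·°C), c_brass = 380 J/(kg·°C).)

c ≈ 344 J/(kg·°C)

Taking heat into each body as positive, Σ m c ΔT = 0:
0.238·c·(37.5 − 277) + 0.4·4180·(37.5 − 26.1) + 0.129·380·(37.5 − 26.1) = 0
-57 c = -19620
c = -19620/-57 ≈ 344.2 J/(kg·°C)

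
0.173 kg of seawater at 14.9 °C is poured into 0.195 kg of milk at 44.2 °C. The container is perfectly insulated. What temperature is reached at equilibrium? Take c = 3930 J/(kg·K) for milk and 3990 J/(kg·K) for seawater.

T_f ≈ 30.3 °C

Taking heat into each body as positive, Σ m c ΔT = 0:
0.195×3930×(T − 44.2) + 0.173×3990×(T − 14.9) = 0
(766.35 + 690.27) T = 766.35×44.2 + 690.27×14.9
T ≈ 30.32 °C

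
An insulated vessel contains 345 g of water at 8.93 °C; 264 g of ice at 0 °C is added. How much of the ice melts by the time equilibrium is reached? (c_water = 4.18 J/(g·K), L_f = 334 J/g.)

Cooling the water to 0 °C releases 345·4.18·8.93 = 12878 J.
To melt every bit of ice: 264·334 = 88176 J.
That's not enough to melt it all — equilibrium is at 0 °C with ice remaining.
m_melted·334 = 12878  ⇒  m_melted ≈ 38.56 g.

m_melted ≈ 38.6 g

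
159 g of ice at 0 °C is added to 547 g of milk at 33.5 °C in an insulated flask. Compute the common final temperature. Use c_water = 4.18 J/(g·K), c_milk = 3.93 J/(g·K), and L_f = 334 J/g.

Let T be the final temperature. ΣQ_i = 0:
melt ice: 159×334 = 53106; warm the meltwater: 664.62 T; milk cools: 547×3.93×(T − 33.5) = 2149.7(T − 33.5)
2814.3 T = 72015 − 53106 = 18909
T ≈ 6.72 °C — above 0 °C, consistent with complete melting.

T_f ≈ 6.7 °C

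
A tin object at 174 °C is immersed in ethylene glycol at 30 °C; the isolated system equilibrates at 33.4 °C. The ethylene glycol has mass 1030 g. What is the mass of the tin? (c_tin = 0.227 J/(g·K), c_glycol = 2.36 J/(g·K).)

m ≈ 259 g

Taking heat into each body as positive, Σ m c ΔT = 0:
m·0.227·(33.4 − 174) + 1030·2.36·(33.4 − 30) = 0
-31.92 m = -8264.7
m = -8264.7/-31.92 ≈ 259 g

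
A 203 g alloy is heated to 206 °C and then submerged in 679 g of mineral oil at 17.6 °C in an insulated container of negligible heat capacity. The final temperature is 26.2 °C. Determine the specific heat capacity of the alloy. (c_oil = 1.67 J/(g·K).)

c ≈ 0.267 J/(g·K)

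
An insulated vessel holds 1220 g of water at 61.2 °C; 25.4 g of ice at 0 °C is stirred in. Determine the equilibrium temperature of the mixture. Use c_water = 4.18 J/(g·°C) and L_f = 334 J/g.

Heat gained plus heat lost sum to zero:
fusion: m_ice L_f = 25.4·334 = 8483.6
  meltwater 0→T: 25.4·4.18·T = 106.17 T
  water cools: 1220·4.18·(T − 61.2) = 5099.6(T − 61.2)
5205.8 T = 312096 − 8483.6 = 303612
T ≈ 58.32 °C (positive, so assuming full melt was valid).

T_f ≈ 58.3 °C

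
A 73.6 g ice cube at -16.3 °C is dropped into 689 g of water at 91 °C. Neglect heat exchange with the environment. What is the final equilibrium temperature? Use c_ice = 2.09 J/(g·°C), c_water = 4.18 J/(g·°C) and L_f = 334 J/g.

T_f ≈ 73.7 °C

Setting the total heat transfer to zero:
ice -16.3→0 °C: 73.6×2.09×16.3 = 2507.3; latent heat to melt: 73.6×334 = 24582; warm the meltwater: 307.65 T; water cools: 689×4.18×(T − 91) = 2880(T − 91)
3187.7 T = 262082 − 27090 = 234992
T ≈ 73.72 °C. Since T > 0 °C, the all-ice-melts assumption holds.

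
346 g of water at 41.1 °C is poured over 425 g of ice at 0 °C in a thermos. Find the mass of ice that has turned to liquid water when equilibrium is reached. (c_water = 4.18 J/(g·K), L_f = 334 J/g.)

Heat available from the water dropping to 0 °C: 346×4.18×41.1 = 59442 J.
Fully melting the ice requires m_ice L_f = 425×334 = 141950 J.
59442 J < 141950 J, so only part of the ice melts and the system sits at 0 °C.
m_melted×334 = 59442  ⇒  m_melted ≈ 178 g.

m_melted ≈ 178 g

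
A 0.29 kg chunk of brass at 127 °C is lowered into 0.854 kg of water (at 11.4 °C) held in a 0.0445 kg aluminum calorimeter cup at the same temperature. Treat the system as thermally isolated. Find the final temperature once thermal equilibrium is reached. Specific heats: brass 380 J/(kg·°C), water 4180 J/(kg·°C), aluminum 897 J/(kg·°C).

T_f ≈ 14.8 °C

T_f = Σ m_i c_i T_i / Σ m_i c_i:
T_f = (110.2*127 + 3569.7*11.4 + 39.92*11.4) / (110.2 + 3569.7 + 39.92)
    = 55145 / 3719.8 ≈ 14.82 °C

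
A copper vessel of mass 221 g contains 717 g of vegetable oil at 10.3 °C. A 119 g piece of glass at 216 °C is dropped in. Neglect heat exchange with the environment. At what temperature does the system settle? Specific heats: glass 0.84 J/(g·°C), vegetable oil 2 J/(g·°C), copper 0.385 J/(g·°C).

T_f ≈ 23.0 °C

T_f is the heat-capacity-weighted average of the initial temperatures:
T_f = (99.96*216 + 1434*10.3 + 85.09*10.3) / (99.96 + 1434 + 85.09)
    = 37238 / 1619 ≈ 23.00 °C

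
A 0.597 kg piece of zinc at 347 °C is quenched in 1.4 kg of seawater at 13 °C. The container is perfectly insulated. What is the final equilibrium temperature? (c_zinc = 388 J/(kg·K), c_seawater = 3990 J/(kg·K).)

With ΣQ=0 the equilibrium temperature is the m·c-weighted mean:
T_f = (231.64·347 + 5586·13) / (231.64 + 5586)
    = 152996 / 5817.6 ≈ 26.30 °C

T_f ≈ 26.3 °C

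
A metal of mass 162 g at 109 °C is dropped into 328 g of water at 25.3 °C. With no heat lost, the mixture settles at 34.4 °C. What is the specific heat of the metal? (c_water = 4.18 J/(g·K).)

Heat lost by the metal = heat gained by the water:
162·c·(109 − 34.4) = 328·4.18·(34.4 − 25.3)
12085 c = 12476  ⇒  c ≈ 1.032 J/(g·K)

c ≈ 1.03 J/(g·K)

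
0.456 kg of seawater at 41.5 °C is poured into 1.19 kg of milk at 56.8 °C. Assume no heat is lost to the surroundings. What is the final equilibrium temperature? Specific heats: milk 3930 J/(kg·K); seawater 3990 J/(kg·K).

Heat gained plus heat lost sum to zero:
1.19*3930*(T − 56.8) + 0.456*3990*(T − 41.5) = 0
4676.7(T − 56.8) + 1819.4(T − 41.5) = 0
(4676.7 + 1819.4) T = 4676.7*56.8 + 1819.4*41.5
T = 341143/6496.1 ≈ 52.51 °C

T_f ≈ 52.5 °C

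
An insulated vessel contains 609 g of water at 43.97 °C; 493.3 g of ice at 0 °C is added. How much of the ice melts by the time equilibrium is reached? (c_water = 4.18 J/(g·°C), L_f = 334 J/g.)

m_melted ≈ 335 g

Cooling the water to 0 °C releases 609·4.18·43.97 = 111931 J.
Fully melting the ice requires m_ice L_f = 493.3·334 = 164762 J.
Since 111931 < 164762 J, not all the ice melts; equilibrium is at 0 °C.
m_melted·334 = 111931  ⇒  m_melted ≈ 335.1 g.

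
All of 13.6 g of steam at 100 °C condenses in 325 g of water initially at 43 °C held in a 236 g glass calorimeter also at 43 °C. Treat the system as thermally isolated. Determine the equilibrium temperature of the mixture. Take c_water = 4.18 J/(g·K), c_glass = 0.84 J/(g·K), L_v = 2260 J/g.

Conservation of energy gives ΣQ = 0:
steam→water at 100 °C releases m L_v = 13.6·2260 = 30736; condensed water 100 °C→T: 56.85(T − 100); water warms: 325·4.18·(T − 43) = 1358.5(T − 43); cup: 198.24(T − 43)
1613.6 T = 30736 + 5684.8 + 66940 = 103361
T ≈ 64.06 °C, under the boiling point, so the assumption holds.

T_f ≈ 64.1 °C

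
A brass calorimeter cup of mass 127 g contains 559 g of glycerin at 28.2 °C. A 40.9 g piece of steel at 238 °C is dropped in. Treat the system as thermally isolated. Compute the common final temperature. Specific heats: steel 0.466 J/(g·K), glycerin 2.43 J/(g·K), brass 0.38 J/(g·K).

T_f ≈ 31.0 °C

T_f = Σ m_i c_i T_i / Σ m_i c_i:
T_f = (19.06·238 + 1358.4·28.2 + 48.26·28.2) / (19.06 + 1358.4 + 48.26)
    = 44203 / 1425.7 ≈ 31.00 °C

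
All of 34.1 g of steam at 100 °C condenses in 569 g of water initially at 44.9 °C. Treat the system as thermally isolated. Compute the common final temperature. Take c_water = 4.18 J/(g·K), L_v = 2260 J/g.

T_f ≈ 78.6 °C

Energy conservation, ΣQ = 0:
steam→water at 100 °C releases m L_v = 34.1·2260 = 77066
  condensed water 100 °C→T: 142.54(T − 100)
  water warms: 569·4.18·(T − 44.9) = 2378.4(T − 44.9)
2521 T = 77066 + 14254 + 106791 = 198111
T ≈ 78.59 °C, under the boiling point, so the assumption holds.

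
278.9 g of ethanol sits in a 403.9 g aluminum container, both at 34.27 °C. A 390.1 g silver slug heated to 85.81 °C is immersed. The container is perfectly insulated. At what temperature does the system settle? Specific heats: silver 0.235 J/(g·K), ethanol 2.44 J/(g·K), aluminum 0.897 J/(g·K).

Energy conservation, ΣQ = 0:
390.1×0.235×(T − 85.81) + 278.9×2.44×(T − 34.27) + 403.9×0.897×(T − 34.27) = 0
(91.67 + 680.52 + 362.3) T = 91.67×85.81 + 680.52×34.27 + 362.3×34.27
T = 43604/1134.5 ≈ 38.43 °C

T_f ≈ 38.4 °C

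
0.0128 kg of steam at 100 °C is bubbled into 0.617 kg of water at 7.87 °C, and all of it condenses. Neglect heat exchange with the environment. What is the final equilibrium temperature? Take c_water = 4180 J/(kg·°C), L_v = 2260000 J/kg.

T_f ≈ 20.7 °C

Conservation of energy gives ΣQ = 0:
latent heat released on condensation: 0.0128×2260000 = 28928
  condensate cools 100→T: 0.0128×4180×(T − 100) = 53.5(T − 100)
  water warms: 0.617×4180×(T − 7.87) = 2579.1(T − 7.87)
2632.6 T = 28928 + 5350.4 + 20297 = 54576
T ≈ 20.73 °C — below 100 °C, confirming all the steam condensed.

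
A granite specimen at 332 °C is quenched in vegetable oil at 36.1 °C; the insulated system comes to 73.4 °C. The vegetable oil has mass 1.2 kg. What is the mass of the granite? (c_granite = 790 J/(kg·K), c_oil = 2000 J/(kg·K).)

|Q_granite| = |Q_oil|:
m×790×(332 − 73.4) = 1.2×2000×(73.4 − 36.1)
204294 m = 89520  ⇒  m ≈ 0.4382 kg

m ≈ 0.438 kg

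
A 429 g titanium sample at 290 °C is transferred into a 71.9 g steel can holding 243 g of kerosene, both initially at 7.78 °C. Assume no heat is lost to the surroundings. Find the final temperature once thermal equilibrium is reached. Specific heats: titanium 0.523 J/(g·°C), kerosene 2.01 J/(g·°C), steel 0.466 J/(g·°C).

T_f ≈ 92.6 °C

Heat gained plus heat lost sum to zero:
429×0.523×(T − 290) + 243×2.01×(T − 7.78) + 71.9×0.466×(T − 7.78) = 0
(224.37 + 488.43 + 33.51) T = 224.37×290 + 488.43×7.78 + 33.51×7.78
T ≈ 92.63 °C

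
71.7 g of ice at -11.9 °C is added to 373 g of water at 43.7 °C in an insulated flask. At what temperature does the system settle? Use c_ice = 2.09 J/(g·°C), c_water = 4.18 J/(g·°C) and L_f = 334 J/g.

Energy conservation, ΣQ = 0:
warm ice to 0 °C: 71.7·2.09·(0 − (-11.9)) = 1783.3
  latent heat to melt: 71.7·334 = 23948
  meltwater 0→T: 71.7·4.18·T = 299.71 T
  water cools: 373·4.18·(T − 43.7) = 1559.1(T − 43.7)
1858.8 T = 68134 − 25731 = 42403
T ≈ 22.81 °C — above 0 °C, consistent with complete melting.

T_f ≈ 22.8 °C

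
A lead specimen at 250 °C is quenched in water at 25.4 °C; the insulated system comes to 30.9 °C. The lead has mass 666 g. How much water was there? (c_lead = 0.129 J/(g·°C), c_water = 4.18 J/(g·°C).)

m ≈ 819 g

Let T be the final temperature. ΣQ_i = 0:
666·0.129·(30.9 − 250) + m·4.18·(30.9 − 25.4) = 0
22.99 m = 18824
m = 18824/22.99 ≈ 818.8 g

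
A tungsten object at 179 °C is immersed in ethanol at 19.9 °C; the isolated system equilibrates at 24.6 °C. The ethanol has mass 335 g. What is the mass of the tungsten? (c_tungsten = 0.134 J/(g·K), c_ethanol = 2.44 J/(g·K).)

m ≈ 186 g

Conservation of energy gives ΣQ = 0:
m×0.134×(24.6 − 179) + 335×2.44×(24.6 − 19.9) = 0
-20.69 m = -3841.8
m = -3841.8/-20.69 ≈ 185.7 g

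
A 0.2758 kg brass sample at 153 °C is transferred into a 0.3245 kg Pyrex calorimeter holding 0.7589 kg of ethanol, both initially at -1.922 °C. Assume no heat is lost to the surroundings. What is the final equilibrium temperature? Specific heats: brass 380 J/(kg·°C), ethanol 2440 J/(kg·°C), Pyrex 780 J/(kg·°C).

T_f ≈ 5.4 °C

Heat gained plus heat lost sum to zero:
0.2758·380·(T − 153) + 0.7589·2440·(T − (-1.922)) + 0.3245·780·(T − (-1.922)) = 0
104.8(T − 153) + 1851.7(T − (-1.922)) + 253.11(T − (-1.922)) = 0
(104.8 + 1851.7 + 253.11) T = 104.8·153 + 1851.7·(-1.922) + 253.11·(-1.922)
T = 11990 / 2209.6 = 5.43 °C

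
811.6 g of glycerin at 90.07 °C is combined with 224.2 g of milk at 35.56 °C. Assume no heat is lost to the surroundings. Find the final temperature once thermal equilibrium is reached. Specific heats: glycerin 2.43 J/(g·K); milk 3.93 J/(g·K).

T_f ≈ 73.2 °C

Heat lost by the glycerin equals heat gained by the milk:
811.6*2.43*(90.07 − T) = 224.2*3.93*(T − 35.56)
1972.2(90.07 − T) = 881.11(T − 35.56)
2853.3 T = 208967  ⇒  T ≈ 73.24 °C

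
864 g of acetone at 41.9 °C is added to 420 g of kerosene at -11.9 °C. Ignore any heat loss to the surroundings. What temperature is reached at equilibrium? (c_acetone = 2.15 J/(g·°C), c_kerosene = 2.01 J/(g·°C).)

T_f ≈ 25.1 °C

Heat lost by the acetone equals heat gained by the kerosene:
864*2.15*(41.9 − T) = 420*2.01*(T − (-11.9))
1857.6(41.9 − T) = 844.2(T − (-11.9))
2701.8 T = 67787  ⇒  T ≈ 25.09 °C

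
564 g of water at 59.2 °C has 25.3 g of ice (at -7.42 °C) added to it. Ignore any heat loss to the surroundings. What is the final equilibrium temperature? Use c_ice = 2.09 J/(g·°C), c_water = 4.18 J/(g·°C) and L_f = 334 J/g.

T_f ≈ 53.1 °C

Let T be the final temperature. ΣQ_i = 0:
ice -7.42→0 °C: 25.3×2.09×7.42 = 392.35; melt ice: 25.3×334 = 8450.2; meltwater 0→T: 25.3×4.18×T = 105.75 T; water: 2357.5(T − 59.2)
2463.3 T = 139565 − 8842.5 = 130723
T ≈ 53.07 °C — above 0 °C, consistent with complete melting.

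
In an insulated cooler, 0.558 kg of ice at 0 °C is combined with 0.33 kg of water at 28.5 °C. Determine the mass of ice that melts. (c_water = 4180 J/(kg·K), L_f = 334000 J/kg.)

m_melted ≈ 0.118 kg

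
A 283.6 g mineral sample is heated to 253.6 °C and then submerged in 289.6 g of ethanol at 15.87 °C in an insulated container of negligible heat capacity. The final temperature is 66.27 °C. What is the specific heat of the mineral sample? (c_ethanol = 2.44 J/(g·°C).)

Heat gained plus heat lost sum to zero:
283.6×c×(66.27 − 253.6) + 289.6×2.44×(66.27 − 15.87) = 0
-53127 c = -35614
c = -35614/-53127 ≈ 0.6704 J/(g·°C)

c ≈ 0.67 J/(g·°C)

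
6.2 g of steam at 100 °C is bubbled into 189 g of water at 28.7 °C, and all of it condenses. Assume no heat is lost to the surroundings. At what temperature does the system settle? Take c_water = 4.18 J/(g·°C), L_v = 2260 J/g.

Let T be the final temperature. ΣQ_i = 0:
latent heat released on condensation: 6.2·2260 = 14012; condensate cools 100→T: 6.2·4.18·(T − 100) = 25.92(T − 100); water warms: 189·4.18·(T − 28.7) = 790.02(T − 28.7)
815.94 T = 14012 + 2591.6 + 22674 = 39277
T ≈ 48.14 °C (< 100 °C, so full condensation is consistent).

T_f ≈ 48.1 °C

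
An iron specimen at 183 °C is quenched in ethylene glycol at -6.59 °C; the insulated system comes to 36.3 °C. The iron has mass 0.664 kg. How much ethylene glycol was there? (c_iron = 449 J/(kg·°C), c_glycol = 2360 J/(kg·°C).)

Taking heat into each body as positive, Σ m c ΔT = 0:
0.664×449×(36.3 − 183) + m×2360×(36.3 − (-6.59)) = 0
101220 m = 43737
m = 43737/101220 ≈ 0.4321 kg

m ≈ 0.432 kg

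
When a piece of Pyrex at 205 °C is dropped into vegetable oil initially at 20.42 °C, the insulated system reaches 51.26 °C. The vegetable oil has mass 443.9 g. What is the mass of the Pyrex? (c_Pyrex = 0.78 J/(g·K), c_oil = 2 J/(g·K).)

m ≈ 228 g

Net heat exchanged in the isolated system is zero:
m×0.78×(51.26 − 205) + 443.9×2×(51.26 − 20.42) = 0
-119.92 m = -27380
m = -27380/-119.92 ≈ 228.3 g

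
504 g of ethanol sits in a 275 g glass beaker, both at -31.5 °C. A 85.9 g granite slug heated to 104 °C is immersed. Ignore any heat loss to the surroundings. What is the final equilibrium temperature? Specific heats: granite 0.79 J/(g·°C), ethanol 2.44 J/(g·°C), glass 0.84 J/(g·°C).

With ΣQ=0 the equilibrium temperature is the m·c-weighted mean:
T_f = (67.86*104 + 1229.8*(-31.5) + 231*(-31.5)) / (67.86 + 1229.8 + 231)
    = -38956 / 1528.6 ≈ -25.48 °C

T_f ≈ -25.5 °C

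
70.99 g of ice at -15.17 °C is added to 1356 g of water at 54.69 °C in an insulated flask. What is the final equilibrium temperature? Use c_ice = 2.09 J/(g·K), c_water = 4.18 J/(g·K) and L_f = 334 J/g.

T_f ≈ 47.6 °C

Sum of m c ΔT and latent-heat terms is zero:
warm ice to 0 °C: 70.99×2.09×(0 − (-15.17)) = 2250.8
  fusion: m_ice L_f = 70.99×334 = 23711
  meltwater 0→T: 70.99×4.18×T = 296.74 T
  water: 5668.1(T − 54.69)
5964.8 T = 309987 − 25961 = 284026
T ≈ 47.62 °C — above 0 °C, consistent with complete melting.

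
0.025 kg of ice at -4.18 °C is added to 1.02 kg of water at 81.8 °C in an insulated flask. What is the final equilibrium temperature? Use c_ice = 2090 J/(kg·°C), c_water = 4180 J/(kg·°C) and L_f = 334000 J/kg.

T_f ≈ 77.9 °C

Sum of m c ΔT and latent-heat terms is zero:
warm ice to 0 °C: 0.025×2090×(0 − (-4.18)) = 218.4
  latent heat to melt: 0.025×334000 = 8350
  meltwater 0→T: 0.025×4180×T = 104.5 T
  water: 4263.6(T − 81.8)
4368.1 T = 348762 − 8568.4 = 340194
T ≈ 77.88 °C. Since T > 0 °C, the all-ice-melts assumption holds.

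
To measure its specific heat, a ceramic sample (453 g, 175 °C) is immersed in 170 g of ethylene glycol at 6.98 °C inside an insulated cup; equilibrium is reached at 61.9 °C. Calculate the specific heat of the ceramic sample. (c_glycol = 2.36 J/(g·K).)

Net heat exchanged in the isolated system is zero:
453×c×(61.9 − 175) + 170×2.36×(61.9 − 6.98) = 0
-51234 c = -22034
c = -22034/-51234 ≈ 0.4301 J/(g·K)

c ≈ 0.43 J/(g·K)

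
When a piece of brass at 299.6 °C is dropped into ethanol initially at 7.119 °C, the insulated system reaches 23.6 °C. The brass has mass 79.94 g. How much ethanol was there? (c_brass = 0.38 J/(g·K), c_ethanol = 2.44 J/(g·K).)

Heat lost by the brass = heat gained by the ethanol:
79.94×0.38×(299.6 − 23.6) = m×2.44×(23.6 − 7.119)
40.21 m = 8384.1  ⇒  m ≈ 208.5 g

m ≈ 208 g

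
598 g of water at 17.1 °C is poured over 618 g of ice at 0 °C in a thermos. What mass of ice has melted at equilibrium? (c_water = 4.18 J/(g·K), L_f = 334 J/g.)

m_melted ≈ 128 g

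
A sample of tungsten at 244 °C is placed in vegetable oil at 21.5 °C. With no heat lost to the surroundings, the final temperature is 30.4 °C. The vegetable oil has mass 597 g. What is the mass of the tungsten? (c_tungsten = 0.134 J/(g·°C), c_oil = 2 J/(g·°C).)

Heat lost by the tungsten = heat gained by the oil:
m·0.134·(244 − 30.4) = 597·2·(30.4 − 21.5)
28.62 m = 10627  ⇒  m ≈ 371.3 g

m ≈ 371 g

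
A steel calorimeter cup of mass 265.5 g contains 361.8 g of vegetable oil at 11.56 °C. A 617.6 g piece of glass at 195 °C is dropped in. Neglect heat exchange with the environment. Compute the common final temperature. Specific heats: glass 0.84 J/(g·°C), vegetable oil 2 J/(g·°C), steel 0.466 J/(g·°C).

Energy conservation, ΣQ = 0:
617.6×0.84×(T − 195) + 361.8×2×(T − 11.56) + 265.5×0.466×(T − 11.56) = 0
1366.1 T = 110958
T ≈ 81.22 °C

T_f ≈ 81.2 °C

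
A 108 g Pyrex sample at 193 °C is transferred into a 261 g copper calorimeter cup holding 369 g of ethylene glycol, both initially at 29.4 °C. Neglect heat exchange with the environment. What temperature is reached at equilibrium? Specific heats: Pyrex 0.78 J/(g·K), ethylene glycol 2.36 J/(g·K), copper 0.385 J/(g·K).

T_f ≈ 42.5 °C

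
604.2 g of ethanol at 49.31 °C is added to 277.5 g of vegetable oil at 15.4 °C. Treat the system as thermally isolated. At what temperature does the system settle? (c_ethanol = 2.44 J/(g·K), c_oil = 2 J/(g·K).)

T_f ≈ 40.0 °C

|Q_ethanol| = |Q_oil|:
604.2·2.44·(49.31 − T) = 277.5·2·(T − 15.4)
1474.2(49.31 − T) = 555(T − 15.4)
2029.2 T = 81242  ⇒  T ≈ 40.04 °C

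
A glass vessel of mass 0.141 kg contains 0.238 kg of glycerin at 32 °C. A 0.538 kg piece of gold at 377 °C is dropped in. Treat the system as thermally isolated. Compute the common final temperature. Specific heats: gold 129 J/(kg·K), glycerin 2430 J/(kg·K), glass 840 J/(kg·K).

T_f ≈ 63.3 °C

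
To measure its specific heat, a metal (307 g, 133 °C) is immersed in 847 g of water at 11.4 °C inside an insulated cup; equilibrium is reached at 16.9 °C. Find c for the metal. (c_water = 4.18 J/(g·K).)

m_s c (T_s − T_f) = m_water c_water (T_f − T_0):
307·c·(133 − 16.9) = 847·4.18·(16.9 − 11.4)
35643 c = 19473  ⇒  c ≈ 0.5463 J/(g·K)

c ≈ 0.546 J/(g·K)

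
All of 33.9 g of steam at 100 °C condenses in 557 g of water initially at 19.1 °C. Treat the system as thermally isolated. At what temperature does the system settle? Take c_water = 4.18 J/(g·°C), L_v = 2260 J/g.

Taking heat into each body as positive, Σ m c ΔT = 0:
steam→water at 100 °C releases m L_v = 33.9×2260 = 76614
  condensed water 100 °C→T: 141.7(T − 100)
  original water: 2328.3(T − 19.1)
2470 T = 76614 + 14170 + 44470 = 135254
T ≈ 54.76 °C, under the boiling point, so the assumption holds.

T_f ≈ 54.8 °C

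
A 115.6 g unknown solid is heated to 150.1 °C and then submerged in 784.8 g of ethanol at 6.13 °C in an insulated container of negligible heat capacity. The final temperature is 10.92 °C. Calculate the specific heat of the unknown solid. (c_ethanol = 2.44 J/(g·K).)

c ≈ 0.57 J/(g·K)

Taking heat into each body as positive, Σ m c ΔT = 0:
115.6·c·(10.92 − 150.1) + 784.8·2.44·(10.92 − 6.13) = 0
-16089 c = -9172.4
c = -9172.4/-16089 ≈ 0.5701 J/(g·K)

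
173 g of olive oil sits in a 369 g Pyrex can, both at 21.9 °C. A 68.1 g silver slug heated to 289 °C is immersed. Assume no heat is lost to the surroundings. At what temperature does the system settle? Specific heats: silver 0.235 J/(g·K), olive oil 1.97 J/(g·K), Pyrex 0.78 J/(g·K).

Energy conservation, ΣQ = 0:
68.1×0.235×(T − 289) + 173×1.97×(T − 21.9) + 369×0.78×(T − 21.9) = 0
644.63 T = 18392
T = 18392 / 644.63 = 28.5 °C

T_f ≈ 28.5 °C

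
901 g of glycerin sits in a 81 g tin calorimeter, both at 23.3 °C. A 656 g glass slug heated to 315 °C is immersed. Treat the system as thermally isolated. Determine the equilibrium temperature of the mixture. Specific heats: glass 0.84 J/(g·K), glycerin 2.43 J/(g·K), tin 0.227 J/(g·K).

Heat gained plus heat lost sum to zero:
656×0.84×(T − 315) + 901×2.43×(T − 23.3) + 81×0.227×(T − 23.3) = 0
2758.9 T = 225020
T = 225020 / 2758.9 = 81.6 °C

T_f ≈ 81.6 °C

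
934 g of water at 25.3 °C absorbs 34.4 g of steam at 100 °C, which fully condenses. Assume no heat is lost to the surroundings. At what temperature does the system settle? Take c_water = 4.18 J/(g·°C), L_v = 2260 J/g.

Taking heat into each body as positive, Σ m c ΔT = 0:
condense steam: −34.4·2260 = −77744; condensed water 100 °C→T: 143.79(T − 100); original water: 3904.1(T − 25.3)
4047.9 T = 77744 + 14379 + 98774 = 190897
T ≈ 47.16 °C, under the boiling point, so the assumption holds.

T_f ≈ 47.2 °C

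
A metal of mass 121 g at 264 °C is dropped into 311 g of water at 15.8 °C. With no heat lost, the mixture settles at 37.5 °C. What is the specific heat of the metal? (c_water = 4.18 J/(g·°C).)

c ≈ 1.03 J/(g·°C)

m_s c (T_s − T_f) = m_water c_water (T_f − T_0):
121·c·(264 − 37.5) = 311·4.18·(37.5 − 15.8)
27406 c = 28210  ⇒  c ≈ 1.029 J/(g·°C)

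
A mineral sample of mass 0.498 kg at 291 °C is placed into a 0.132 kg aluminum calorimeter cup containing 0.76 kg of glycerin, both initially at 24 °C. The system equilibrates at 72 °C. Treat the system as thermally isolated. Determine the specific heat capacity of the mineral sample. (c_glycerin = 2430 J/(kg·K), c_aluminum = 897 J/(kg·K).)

c ≈ 865 J/(kg·K)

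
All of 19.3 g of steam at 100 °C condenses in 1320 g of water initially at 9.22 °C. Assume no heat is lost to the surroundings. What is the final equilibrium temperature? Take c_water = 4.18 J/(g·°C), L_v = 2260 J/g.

T_f ≈ 18.3 °C

Energy balance with sensible and latent terms:
steam→water at 100 °C releases m L_v = 19.3·2260 = 43618; condensate cools 100→T: 19.3·4.18·(T − 100) = 80.67(T − 100); water warms: 1320·4.18·(T − 9.22) = 5517.6(T − 9.22)
5598.3 T = 43618 + 8067.4 + 50872 = 102558
T ≈ 18.32 °C — below 100 °C, confirming all the steam condensed.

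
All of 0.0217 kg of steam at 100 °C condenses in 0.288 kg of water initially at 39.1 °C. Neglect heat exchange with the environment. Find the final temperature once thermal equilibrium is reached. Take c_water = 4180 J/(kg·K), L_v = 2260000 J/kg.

T_f ≈ 81.3 °C

Let T be the final temperature. ΣQ_i = 0:
steam→water at 100 °C releases m L_v = 0.0217·2260000 = 49042; condensed water 100 °C→T: 90.71(T − 100); water warms: 0.288·4180·(T − 39.1) = 1203.8(T − 39.1)
1294.5 T = 49042 + 9070.6 + 47070 = 105183
T ≈ 81.25 °C (< 100 °C, so full condensation is consistent).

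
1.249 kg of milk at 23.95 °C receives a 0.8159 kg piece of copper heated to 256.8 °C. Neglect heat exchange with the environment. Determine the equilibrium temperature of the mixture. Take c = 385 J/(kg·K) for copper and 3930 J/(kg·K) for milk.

T_f ≈ 38.0 °C

Heat lost by the copper equals heat gained by the milk:
0.8159×385×(256.8 − T) = 1.249×3930×(T − 23.95)
314.12(256.8 − T) = 4908.6(T − 23.95)
5222.7 T = 198227  ⇒  T ≈ 37.95 °C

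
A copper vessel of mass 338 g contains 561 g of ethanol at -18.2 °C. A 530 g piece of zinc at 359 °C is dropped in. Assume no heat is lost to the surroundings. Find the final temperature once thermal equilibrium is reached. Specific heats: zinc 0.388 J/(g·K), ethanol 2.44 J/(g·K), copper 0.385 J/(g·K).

Energy conservation, ΣQ = 0:
530×0.388×(T − 359) + 561×2.44×(T − (-18.2)) + 338×0.385×(T − (-18.2)) = 0
205.64(T − 359) + 1368.8(T − (-18.2)) + 130.13(T − (-18.2)) = 0
1704.6 T = 46544
T = 46544 / 1704.6 = 27.3 °C

T_f ≈ 27.3 °C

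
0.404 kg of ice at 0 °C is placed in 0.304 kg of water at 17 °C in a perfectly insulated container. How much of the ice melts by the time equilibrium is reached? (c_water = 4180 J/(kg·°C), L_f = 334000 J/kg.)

m_melted ≈ 0.0647 kg

Heat available from the water dropping to 0 °C: 0.304·4180·17 = 21602 J.
To melt every bit of ice: 0.404·334000 = 134936 J.
Since 21602 < 134936 J, not all the ice melts; equilibrium is at 0 °C.
m_melt = 21602 / L_f = 0.06468 kg.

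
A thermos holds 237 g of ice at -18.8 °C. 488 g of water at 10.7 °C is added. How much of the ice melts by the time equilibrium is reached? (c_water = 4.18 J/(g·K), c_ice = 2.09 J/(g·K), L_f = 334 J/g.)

Cooling the water to 0 °C releases 488×4.18×10.7 = 21826 J.
Of that, 237×2.09×18.8 = 9312.2 J goes to bring the ice to 0 °C, leaving 12514 J.
Melting all 237 g of ice would need 237×334 = 79158 J.
That's not enough to melt it all — equilibrium is at 0 °C with ice remaining.
Mass melted = 12514/334 ≈ 37.47 g.

m_melted ≈ 37.5 g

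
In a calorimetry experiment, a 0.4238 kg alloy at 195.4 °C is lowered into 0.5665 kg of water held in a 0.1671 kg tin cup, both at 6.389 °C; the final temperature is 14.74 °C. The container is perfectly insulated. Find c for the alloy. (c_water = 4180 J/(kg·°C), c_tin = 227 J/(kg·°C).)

c ≈ 262 J/(kg·°C)

Heat gained plus heat lost sum to zero:
0.4238·c·(14.74 − 195.4) + 0.5665·4180·(14.74 − 6.389) + 0.1671·227·(14.74 − 6.389) = 0
-76.56 c = -20092
c = -20092/-76.56 ≈ 262.4 J/(kg·°C)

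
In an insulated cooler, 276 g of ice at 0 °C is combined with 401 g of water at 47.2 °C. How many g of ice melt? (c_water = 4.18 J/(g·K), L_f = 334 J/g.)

m_melted ≈ 237 g

Water can give up m c ΔT = 401·4.18·47.2 = 79116 J before reaching 0 °C.
To melt every bit of ice: 276·334 = 92184 J.
Since 79116 < 92184 J, not all the ice melts; equilibrium is at 0 °C.
m_melted·334 = 79116  ⇒  m_melted ≈ 236.9 g.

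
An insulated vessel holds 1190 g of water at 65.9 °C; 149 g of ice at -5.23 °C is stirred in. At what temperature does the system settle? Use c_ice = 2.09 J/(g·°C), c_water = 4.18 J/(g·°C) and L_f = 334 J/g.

T_f ≈ 49.4 °C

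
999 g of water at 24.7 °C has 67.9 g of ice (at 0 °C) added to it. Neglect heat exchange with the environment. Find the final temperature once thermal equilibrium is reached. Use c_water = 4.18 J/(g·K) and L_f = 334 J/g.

Heat gained plus heat lost sum to zero:
melt ice: 67.9×334 = 22679
  meltwater 0→T: 67.9×4.18×T = 283.82 T
  water: 4175.8(T − 24.7)
4459.6 T = 103143 − 22679 = 80464
T ≈ 18.04 °C — above 0 °C, consistent with complete melting.

T_f ≈ 18.0 °C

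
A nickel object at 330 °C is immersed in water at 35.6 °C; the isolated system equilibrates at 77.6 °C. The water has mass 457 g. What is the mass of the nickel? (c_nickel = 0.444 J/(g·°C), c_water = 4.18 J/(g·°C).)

m ≈ 716 g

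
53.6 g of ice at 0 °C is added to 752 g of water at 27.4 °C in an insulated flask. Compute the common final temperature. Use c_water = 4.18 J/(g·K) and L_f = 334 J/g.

T_f ≈ 20.3 °C

Heat gained plus heat lost sum to zero:
latent heat to melt: 53.6×334 = 17902; warm the meltwater: 224.05 T; water: 3143.4(T − 27.4)
3367.4 T = 86128 − 17902 = 68226
T ≈ 20.26 °C. Since T > 0 °C, the all-ice-melts assumption holds.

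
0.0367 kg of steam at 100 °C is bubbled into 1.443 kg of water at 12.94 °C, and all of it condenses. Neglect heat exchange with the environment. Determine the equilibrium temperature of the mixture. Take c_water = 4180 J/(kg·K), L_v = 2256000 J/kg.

T_f ≈ 28.5 °C

Heat gained plus heat lost sum to zero:
latent heat released on condensation: 0.0367·2256000 = 82795; condensed water 100 °C→T: 153.41(T − 100); water warms: 1.443·4180·(T − 12.94) = 6031.7(T − 12.94)
6185.1 T = 82795 + 15341 + 78051 = 176187
T ≈ 28.49 °C, under the boiling point, so the assumption holds.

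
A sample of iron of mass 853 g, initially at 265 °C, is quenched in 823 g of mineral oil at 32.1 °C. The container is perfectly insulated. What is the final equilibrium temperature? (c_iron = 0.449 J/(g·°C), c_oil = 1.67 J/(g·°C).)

T_f ≈ 82.9 °C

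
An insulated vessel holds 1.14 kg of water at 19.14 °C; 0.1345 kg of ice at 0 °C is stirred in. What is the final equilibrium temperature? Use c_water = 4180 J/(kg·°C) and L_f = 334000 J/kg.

T_f ≈ 8.7 °C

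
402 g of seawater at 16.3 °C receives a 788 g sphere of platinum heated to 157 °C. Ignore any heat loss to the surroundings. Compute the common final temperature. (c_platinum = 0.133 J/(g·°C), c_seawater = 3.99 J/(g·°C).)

Heat gained plus heat lost sum to zero:
788*0.133*(T − 157) + 402*3.99*(T − 16.3) = 0
104.8(T − 157) + 1604(T − 16.3) = 0
(104.8 + 1604) T = 104.8*157 + 1604*16.3
T ≈ 24.93 °C

T_f ≈ 24.9 °C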